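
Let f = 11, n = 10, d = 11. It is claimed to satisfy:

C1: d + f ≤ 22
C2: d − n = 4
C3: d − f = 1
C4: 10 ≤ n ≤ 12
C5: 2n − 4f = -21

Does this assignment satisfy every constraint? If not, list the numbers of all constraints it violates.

No — constraints 2, 3, 5 are not satisfied.

C1: d + f = 11 + 11 = 22; 22 ≤ 22 — satisfied.
C2: d − n = 11 − 10 = 1, not 4 — violated.
C3: d − f = 11 − 11 = 0, not 1 — violated.
C4: n = 10 lies in [10, 12] — satisfied.
C5: 2n − 4f = 2(10) − 4(11) = -24, not -21 — violated.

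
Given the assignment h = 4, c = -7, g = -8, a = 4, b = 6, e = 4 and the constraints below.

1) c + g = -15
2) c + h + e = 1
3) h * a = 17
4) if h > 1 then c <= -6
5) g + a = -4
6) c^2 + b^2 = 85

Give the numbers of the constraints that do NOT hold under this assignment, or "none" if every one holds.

1) c + g = -7 + (-8) = -15  ✔
2) c + h + e = -7 + 4 + 4 = 1  ✔
3) h * a = 4 * 4 = 16, not 17  ✘
4) h = 4 > 1, so we need c ≤ -6; c = -7 ≤ -6  ✔
5) g + a = -8 + 4 = -4  ✔
6) c^2 + b^2 = (-7)^2 + 6^2 = 49 + 36 = 85  ✔

Constraint 3 is violated.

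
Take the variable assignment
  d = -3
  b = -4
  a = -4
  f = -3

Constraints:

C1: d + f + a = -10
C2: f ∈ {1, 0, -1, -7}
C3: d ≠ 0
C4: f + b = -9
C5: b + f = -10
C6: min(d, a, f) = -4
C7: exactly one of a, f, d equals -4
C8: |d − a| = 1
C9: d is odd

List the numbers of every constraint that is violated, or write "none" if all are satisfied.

Violated: 2, 4, 5.

C1: d + f + a = -3 + (-3) + (-4) = -10 — holds.
C2: f = -3 is not in {1, 0, -1, -7} — does not hold.
C3: d = -3, and -3 ≠ 0 — holds.
C4: f + b = -3 + (-4) = -7, not -9 — does not hold.
C5: b + f = -4 + (-3) = -7, not -10 — does not hold.
C6: min(-3, -4, -3) = -4 — holds.
C7: a=-4, f=-3, d=-3; 1 of them equals -4 — holds.
C8: |-3 − (-4)| = 1 — holds.
C9: d = -3 is odd — holds.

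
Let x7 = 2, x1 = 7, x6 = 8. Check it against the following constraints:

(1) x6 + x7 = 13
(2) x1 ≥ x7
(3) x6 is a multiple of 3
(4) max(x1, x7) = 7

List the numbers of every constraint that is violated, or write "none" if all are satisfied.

No — constraints 1 and 3 are not satisfied.

(1) x6 + x7 = 8 + 2 = 10, not 13  ✘
(2) x1 = 7, x7 = 2; 7 ≥ 2  ✔
(3) 8 = 3×2 + 2, so 3 does not divide 8  ✘
(4) max(7, 2) = 7  ✔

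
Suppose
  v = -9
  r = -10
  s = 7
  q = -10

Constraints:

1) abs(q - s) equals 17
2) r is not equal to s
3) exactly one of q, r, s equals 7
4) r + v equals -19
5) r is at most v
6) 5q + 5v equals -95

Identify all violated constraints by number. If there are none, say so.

1) abs(-10 - 7) = 17 — OK.
2) r = -10, s = 7; distinct — OK.
3) q=-10, r=-10, s=7; 1 of them equals 7 — OK.
4) r + v = -10 + (-9) = -19 — OK.
5) r = -10, v = -9; -10 ≤ -9 — OK.
6) 5q + 5v = 5(-10) + 5(-9) = -95 — OK.

No violations.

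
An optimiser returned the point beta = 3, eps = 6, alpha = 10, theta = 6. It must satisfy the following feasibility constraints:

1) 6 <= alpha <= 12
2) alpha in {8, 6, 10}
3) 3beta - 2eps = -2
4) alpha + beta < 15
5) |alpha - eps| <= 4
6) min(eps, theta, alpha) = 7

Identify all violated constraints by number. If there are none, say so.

1) alpha = 10 lies in [6, 12] — OK.
2) alpha = 10 is in {8, 6, 10} — OK.
3) 3beta - 2eps = 3(3) - 2(6) = -3, not -2 — violated.
4) alpha + beta = 10 + 3 = 13; 13 < 15 — OK.
5) |10 - 6| = 4; 4 ≤ 4 — OK.
6) min(6, 6, 10) = 6, not 7 — violated.

The assignment fails constraints 3 and 6.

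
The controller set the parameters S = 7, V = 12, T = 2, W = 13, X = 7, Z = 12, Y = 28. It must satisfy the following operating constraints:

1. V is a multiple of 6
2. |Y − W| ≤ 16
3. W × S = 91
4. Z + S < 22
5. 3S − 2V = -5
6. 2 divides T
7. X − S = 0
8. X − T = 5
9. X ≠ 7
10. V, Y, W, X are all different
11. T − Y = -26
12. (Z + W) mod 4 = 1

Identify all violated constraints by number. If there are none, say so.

1. 12 / 6 = 2, so 6 divides 12  true
2. |28 − 13| = 15; 15 ≤ 16  true
3. W × S = 13 × 7 = 91  true
4. Z + S = 12 + 7 = 19; 19 < 22  true
5. 3S − 2V = 3(7) − 2(12) = -3, not -5  false
6. 2 / 2 = 1, so 2 divides 2  true
7. X − S = 7 − 7 = 0  true
8. X − T = 7 − 2 = 5  true
9. X = 7, but 7 is required to differ  false
10. values 12, 28, 13, 7 are pairwise distinct  true
11. T − Y = 2 − 28 = -26  true
12. Z + W = 25; 25 mod 4 = 1  true

The assignment fails constraints 5, 9.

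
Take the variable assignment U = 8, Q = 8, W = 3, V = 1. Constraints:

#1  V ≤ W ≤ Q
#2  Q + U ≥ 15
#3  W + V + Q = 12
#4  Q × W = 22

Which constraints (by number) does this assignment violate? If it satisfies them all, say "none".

#1 values 1 ≤ 3 ≤ 8 — holds.
#2 Q + U = 8 + 8 = 16; 16 ≥ 15 — holds.
#3 W + V + Q = 3 + 1 + 8 = 12 — holds.
#4 Q × W = 8 × 3 = 24, not 22 — fails.

Constraint 4 is violated.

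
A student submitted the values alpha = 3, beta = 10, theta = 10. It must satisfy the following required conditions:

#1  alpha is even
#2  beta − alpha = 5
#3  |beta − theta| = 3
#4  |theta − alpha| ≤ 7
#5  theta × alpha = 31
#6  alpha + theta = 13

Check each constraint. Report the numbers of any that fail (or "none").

#1 alpha = 3 is odd — fails.
#2 beta − alpha = 10 − 3 = 7, not 5 — fails.
#3 |10 − 10| = 0, not 3 — fails.
#4 |10 − 3| = 7; 7 ≤ 7 — holds.
#5 theta × alpha = 10 × 3 = 30, not 31 — fails.
#6 alpha + theta = 3 + 10 = 13 — holds.

The assignment fails constraints 1, 2, 3, and 5.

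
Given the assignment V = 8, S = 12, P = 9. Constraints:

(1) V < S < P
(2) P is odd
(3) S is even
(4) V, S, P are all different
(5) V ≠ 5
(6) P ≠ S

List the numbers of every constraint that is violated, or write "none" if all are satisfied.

(1) values 8, 12, 9; S = 12 is not < P = 9  no
(2) P = 9 is odd  yes
(3) S = 12 is even  yes
(4) values 8, 12, 9 are pairwise distinct  yes
(5) V = 8, and 8 ≠ 5  yes
(6) P = 9, S = 12; distinct  yes

Constraint 1 is violated.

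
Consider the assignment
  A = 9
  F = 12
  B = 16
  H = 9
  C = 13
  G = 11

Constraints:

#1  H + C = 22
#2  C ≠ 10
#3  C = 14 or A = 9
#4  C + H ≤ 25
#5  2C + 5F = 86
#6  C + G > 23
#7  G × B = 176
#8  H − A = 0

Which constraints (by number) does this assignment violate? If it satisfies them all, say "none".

#1 H + C = 9 + 13 = 22  true
#2 C = 13, and 13 ≠ 10  true
#3 C = 13 ≠ 14, but A = 9 = 9 (second disjunct)  true
#4 C + H = 13 + 9 = 22; 22 ≤ 25  true
#5 2C + 5F = 2(13) + 5(12) = 86  true
#6 C + G = 13 + 11 = 24; 24 > 23  true
#7 G × B = 11 × 16 = 176  true
#8 H − A = 9 − 9 = 0  true

Yes — all constraints hold.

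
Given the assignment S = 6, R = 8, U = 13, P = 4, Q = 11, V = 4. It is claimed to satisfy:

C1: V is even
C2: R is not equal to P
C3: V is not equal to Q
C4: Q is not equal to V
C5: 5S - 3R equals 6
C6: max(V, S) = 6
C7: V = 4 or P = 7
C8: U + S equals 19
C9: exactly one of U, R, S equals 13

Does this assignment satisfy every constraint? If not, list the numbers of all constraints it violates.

None — every constraint holds.

C1: V = 4 is even — holds.
C2: R = 8, P = 4; distinct — holds.
C3: V = 4, Q = 11; distinct — holds.
C4: Q = 11, V = 4; distinct — holds.
C5: 5S - 3R = 5(6) - 3(8) = 6 — holds.
C6: max(4, 6) = 6 — holds.
C7: V = 4 = 4 (first disjunct) — holds.
C8: U + S = 13 + 6 = 19 — holds.
C9: U=13, R=8, S=6; 1 of them equals 13 — holds.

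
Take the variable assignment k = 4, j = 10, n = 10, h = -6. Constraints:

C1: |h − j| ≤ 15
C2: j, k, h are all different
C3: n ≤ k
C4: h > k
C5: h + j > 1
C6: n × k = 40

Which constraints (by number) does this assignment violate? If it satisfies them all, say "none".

Violated: 1, 3, and 4.

C1: |-6 − 10| = 16; 16 > 15, exceeds bound 15  no
C2: values 10, 4, -6 are pairwise distinct  yes
C3: n = 10, k = 4; 10 > 4 (want ≤)  no
C4: h = -6, k = 4; -6 ≤ 4 (want >)  no
C5: h + j = -6 + 10 = 4; 4 > 1  yes
C6: n × k = 10 × 4 = 40  yes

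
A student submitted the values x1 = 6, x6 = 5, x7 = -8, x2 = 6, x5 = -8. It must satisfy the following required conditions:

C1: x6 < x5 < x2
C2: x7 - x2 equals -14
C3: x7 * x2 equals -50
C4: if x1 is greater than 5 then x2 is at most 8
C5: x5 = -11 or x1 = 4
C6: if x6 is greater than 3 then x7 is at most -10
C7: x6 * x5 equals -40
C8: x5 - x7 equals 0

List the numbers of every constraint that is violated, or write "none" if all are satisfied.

C1: values 5, -8, 6; x6 = 5 is not < x5 = -8 — fails.
C2: x7 - x2 = -8 - 6 = -14 — holds.
C3: x7 * x2 = -8 * 6 = -48, not -50 — fails.
C4: x1 = 6 > 5, so we need x2 ≤ 8; x2 = 6 ≤ 8 — holds.
C5: x5 = -8 ≠ -11 and x1 = 6 ≠ 4; both disjuncts false — fails.
C6: x6 = 5 > 3, so we need x7 ≤ -10; but x7 = -8 > -10 — fails.
C7: x6 * x5 = 5 * (-8) = -40 — holds.
C8: x5 - x7 = -8 - (-8) = 0 — holds.

No — constraints 1, 3, 5, and 6 are not satisfied.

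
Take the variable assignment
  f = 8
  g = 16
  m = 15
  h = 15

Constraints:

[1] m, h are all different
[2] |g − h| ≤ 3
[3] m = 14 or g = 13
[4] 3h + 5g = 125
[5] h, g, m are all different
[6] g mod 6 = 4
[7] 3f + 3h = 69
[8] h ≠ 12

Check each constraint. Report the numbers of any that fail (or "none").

[1] m = h = 15, not all different — does not hold.
[2] |16 − 15| = 1; 1 ≤ 3 — holds.
[3] m = 15 ≠ 14 and g = 16 ≠ 13; both disjuncts false — does not hold.
[4] 3h + 5g = 3(15) + 5(16) = 125 — holds.
[5] h = m = 15, not all different — does not hold.
[6] 16 mod 6 = 4 — holds.
[7] 3f + 3h = 3(8) + 3(15) = 69 — holds.
[8] h = 15, and 15 ≠ 12 — holds.

Violated: 1, 3, 5.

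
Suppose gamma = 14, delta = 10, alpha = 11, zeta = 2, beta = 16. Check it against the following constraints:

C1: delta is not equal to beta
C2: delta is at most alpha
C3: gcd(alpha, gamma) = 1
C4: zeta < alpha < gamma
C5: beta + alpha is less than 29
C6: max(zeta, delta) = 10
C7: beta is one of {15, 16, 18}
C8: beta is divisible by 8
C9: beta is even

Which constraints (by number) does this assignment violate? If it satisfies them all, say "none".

C1: delta = 10, beta = 16; distinct — OK.
C2: delta = 10, alpha = 11; 10 ≤ 11 — OK.
C3: gcd(11, 14) = 1 — OK.
C4: values 2 < 11 < 14 — OK.
C5: beta + alpha = 16 + 11 = 27; 27 < 29 — OK.
C6: max(2, 10) = 10 — OK.
C7: beta = 16 is in {15, 16, 18} — OK.
C8: 16 / 8 = 2, so 8 divides 16 — OK.
C9: beta = 16 is even — OK.

Yes — all constraints hold.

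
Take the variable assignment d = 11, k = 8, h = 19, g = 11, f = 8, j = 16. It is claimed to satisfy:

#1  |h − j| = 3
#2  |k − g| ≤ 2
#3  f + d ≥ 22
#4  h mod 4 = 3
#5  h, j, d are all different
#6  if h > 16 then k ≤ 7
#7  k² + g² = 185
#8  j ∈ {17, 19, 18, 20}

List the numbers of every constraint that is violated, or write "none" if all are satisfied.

The assignment fails constraints 2, 3, 6, and 8.

#1 |19 − 16| = 3  yes
#2 |8 − 11| = 3; 3 > 2, exceeds bound 2  no
#3 f + d = 8 + 11 = 19; 19 < 22, bound 22 not met  no
#4 19 mod 4 = 3  yes
#5 values 19, 16, 11 are pairwise distinct  yes
#6 h = 19 > 16, so we need k ≤ 7; but k = 8 > 7  no
#7 k² + g² = 8² + 11² = 64 + 121 = 185  yes
#8 j = 16 is not in {17, 19, 18, 20}  no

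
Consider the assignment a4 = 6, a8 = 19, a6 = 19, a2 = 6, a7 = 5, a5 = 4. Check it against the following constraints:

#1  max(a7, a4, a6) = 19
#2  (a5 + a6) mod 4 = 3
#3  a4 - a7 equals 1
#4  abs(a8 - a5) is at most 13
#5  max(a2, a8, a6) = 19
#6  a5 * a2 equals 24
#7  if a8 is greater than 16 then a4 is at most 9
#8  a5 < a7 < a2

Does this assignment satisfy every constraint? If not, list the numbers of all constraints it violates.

#1 max(5, 6, 19) = 19  OK
#2 a5 + a6 = 23; 23 mod 4 = 3  OK
#3 a4 - a7 = 6 - 5 = 1  OK
#4 abs(19 - 4) = 15; 15 > 13, exceeds bound 13  FAIL
#5 max(6, 19, 19) = 19  OK
#6 a5 * a2 = 4 * 6 = 24  OK
#7 a8 = 19 > 16, so we need a4 ≤ 9; a4 = 6 ≤ 9  OK
#8 values 4 < 5 < 6  OK

Constraint 4 does not hold.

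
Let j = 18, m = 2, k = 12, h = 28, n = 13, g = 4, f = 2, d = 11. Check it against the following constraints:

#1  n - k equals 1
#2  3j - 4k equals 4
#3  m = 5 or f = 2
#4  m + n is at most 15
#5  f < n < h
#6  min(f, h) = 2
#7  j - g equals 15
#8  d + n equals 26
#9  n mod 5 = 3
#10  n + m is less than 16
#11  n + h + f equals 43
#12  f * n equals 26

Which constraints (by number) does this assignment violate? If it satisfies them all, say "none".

#1 n - k = 13 - 12 = 1 — holds.
#2 3j - 4k = 3(18) - 4(12) = 6, not 4 — fails.
#3 m = 2 ≠ 5, but f = 2 = 2 (second disjunct) — holds.
#4 m + n = 2 + 13 = 15; 15 ≤ 15 — holds.
#5 values 2 < 13 < 28 — holds.
#6 min(2, 28) = 2 — holds.
#7 j - g = 18 - 4 = 14, not 15 — fails.
#8 d + n = 11 + 13 = 24, not 26 — fails.
#9 13 mod 5 = 3 — holds.
#10 n + m = 13 + 2 = 15; 15 < 16 — holds.
#11 n + h + f = 13 + 28 + 2 = 43 — holds.
#12 f * n = 2 * 13 = 26 — holds.

Violated: 2, 7, 8.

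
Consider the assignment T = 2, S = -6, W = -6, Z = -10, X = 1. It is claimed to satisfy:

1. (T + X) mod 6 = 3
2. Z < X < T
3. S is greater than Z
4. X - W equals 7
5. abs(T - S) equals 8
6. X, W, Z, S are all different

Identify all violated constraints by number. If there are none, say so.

1. T + X = 3; 3 mod 6 = 3  ✓
2. values -10 < 1 < 2  ✓
3. S = -6, Z = -10; -6 > -10  ✓
4. X - W = 1 - (-6) = 7  ✓
5. abs(2 - (-6)) = 8  ✓
6. W = S = -6, not all different  ✗

Constraint 6 does not hold.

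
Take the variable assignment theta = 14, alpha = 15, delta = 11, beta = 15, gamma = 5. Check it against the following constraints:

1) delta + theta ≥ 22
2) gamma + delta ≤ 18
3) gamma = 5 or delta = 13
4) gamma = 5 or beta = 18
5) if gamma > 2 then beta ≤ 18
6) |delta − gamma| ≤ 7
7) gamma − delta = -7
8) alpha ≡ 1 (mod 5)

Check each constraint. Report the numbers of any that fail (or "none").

1) delta + theta = 11 + 14 = 25; 25 ≥ 22 — satisfied.
2) gamma + delta = 5 + 11 = 16; 16 ≤ 18 — satisfied.
3) gamma = 5 = 5 (first disjunct) — satisfied.
4) gamma = 5 = 5 (first disjunct) — satisfied.
5) gamma = 5 > 2, so we need beta ≤ 18; beta = 15 ≤ 18 — satisfied.
6) |11 − 5| = 6; 6 ≤ 7 — satisfied.
7) gamma − delta = 5 − 11 = -6, not -7 — violated.
8) 15 mod 5 = 0, not 1 — violated.

Violated: 7 and 8.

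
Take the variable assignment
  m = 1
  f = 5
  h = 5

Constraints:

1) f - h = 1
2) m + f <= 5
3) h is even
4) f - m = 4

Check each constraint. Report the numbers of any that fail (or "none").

1) f - h = 5 - 5 = 0, not 1 — violated.
2) m + f = 1 + 5 = 6; 6 > 5, bound 5 not met — violated.
3) h = 5 is odd — violated.
4) f - m = 5 - 1 = 4 — OK.

Constraints 1, 2, and 3 are violated.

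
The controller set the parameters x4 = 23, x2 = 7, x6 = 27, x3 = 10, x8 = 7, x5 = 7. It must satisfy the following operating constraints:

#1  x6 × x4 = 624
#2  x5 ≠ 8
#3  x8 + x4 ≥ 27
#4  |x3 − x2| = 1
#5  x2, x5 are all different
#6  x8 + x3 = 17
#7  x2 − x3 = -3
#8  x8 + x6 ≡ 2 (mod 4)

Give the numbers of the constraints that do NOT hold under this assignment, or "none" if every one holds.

#1 x6 × x4 = 27 × 23 = 621, not 624  ✗
#2 x5 = 7, and 7 ≠ 8  ✓
#3 x8 + x4 = 7 + 23 = 30; 30 ≥ 27  ✓
#4 |10 − 7| = 3, not 1  ✗
#5 x2 = x5 = 7, not all different  ✗
#6 x8 + x3 = 7 + 10 = 17  ✓
#7 x2 − x3 = 7 − 10 = -3  ✓
#8 x8 + x6 = 34; 34 mod 4 = 2  ✓

Constraints 1, 4, and 5 do not hold.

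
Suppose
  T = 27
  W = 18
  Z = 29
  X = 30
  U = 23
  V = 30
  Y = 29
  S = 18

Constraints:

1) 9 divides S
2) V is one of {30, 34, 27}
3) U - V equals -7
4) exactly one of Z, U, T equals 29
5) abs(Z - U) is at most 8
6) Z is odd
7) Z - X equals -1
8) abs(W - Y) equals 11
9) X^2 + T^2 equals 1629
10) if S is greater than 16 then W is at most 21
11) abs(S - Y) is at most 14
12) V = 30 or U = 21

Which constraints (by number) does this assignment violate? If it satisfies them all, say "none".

1) 18 / 9 = 2, so 9 divides 18  OK
2) V = 30 is in {30, 34, 27}  OK
3) U - V = 23 - 30 = -7  OK
4) Z=29, U=23, T=27; 1 of them equals 29  OK
5) abs(29 - 23) = 6; 6 ≤ 8  OK
6) Z = 29 is odd  OK
7) Z - X = 29 - 30 = -1  OK
8) abs(18 - 29) = 11  OK
9) X^2 + T^2 = 30^2 + 27^2 = 900 + 729 = 1629  OK
10) S = 18 > 16, so we need W ≤ 21; W = 18 ≤ 21  OK
11) abs(18 - 29) = 11; 11 ≤ 14  OK
12) V = 30 = 30 (first disjunct)  OK

No violations.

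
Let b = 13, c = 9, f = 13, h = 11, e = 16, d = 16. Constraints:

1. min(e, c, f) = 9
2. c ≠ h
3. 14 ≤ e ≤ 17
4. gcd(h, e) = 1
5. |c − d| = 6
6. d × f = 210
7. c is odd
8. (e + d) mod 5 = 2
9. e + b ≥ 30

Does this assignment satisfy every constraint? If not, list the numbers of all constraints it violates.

The assignment fails constraints 5, 6, and 9.

1. min(16, 9, 13) = 9 — holds.
2. c = 9, h = 11; distinct — holds.
3. e = 16 lies in [14, 17] — holds.
4. gcd(11, 16) = 1 — holds.
5. |9 − 16| = 7, not 6 — does not hold.
6. d × f = 16 × 13 = 208, not 210 — does not hold.
7. c = 9 is odd — holds.
8. e + d = 32; 32 mod 5 = 2 — holds.
9. e + b = 16 + 13 = 29; 29 < 30, bound 30 not met — does not hold.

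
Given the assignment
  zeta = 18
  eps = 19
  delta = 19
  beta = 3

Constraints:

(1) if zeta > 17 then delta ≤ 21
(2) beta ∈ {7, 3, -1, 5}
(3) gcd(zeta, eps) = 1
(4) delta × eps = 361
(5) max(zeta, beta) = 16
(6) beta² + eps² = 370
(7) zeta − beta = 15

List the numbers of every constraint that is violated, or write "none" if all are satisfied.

(1) zeta = 18 > 17, so we need delta ≤ 21; delta = 19 ≤ 21  holds
(2) beta = 3 is in {7, 3, -1, 5}  holds
(3) gcd(18, 19) = 1  holds
(4) delta × eps = 19 × 19 = 361  holds
(5) max(18, 3) = 18, not 16  fails
(6) beta² + eps² = 3² + 19² = 9 + 361 = 370  holds
(7) zeta − beta = 18 − 3 = 15  holds

The assignment fails constraint 5.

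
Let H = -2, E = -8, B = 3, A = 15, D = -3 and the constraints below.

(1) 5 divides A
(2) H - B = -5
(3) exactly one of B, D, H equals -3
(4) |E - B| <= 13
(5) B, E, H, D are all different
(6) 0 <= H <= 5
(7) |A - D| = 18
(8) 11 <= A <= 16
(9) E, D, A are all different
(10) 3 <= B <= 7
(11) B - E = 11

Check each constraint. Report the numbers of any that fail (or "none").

(1) 15 / 5 = 3, so 5 divides 15  holds
(2) H - B = -2 - 3 = -5  holds
(3) B=3, D=-3, H=-2; 1 of them equals -3  holds
(4) |-8 - 3| = 11; 11 ≤ 13  holds
(5) values 3, -8, -2, -3 are pairwise distinct  holds
(6) H = -2 is outside [0, 5]  fails
(7) |15 - (-3)| = 18  holds
(8) A = 15 lies in [11, 16]  holds
(9) values -8, -3, 15 are pairwise distinct  holds
(10) B = 3 lies in [3, 7]  holds
(11) B - E = 3 - (-8) = 11  holds

The assignment fails constraint 6.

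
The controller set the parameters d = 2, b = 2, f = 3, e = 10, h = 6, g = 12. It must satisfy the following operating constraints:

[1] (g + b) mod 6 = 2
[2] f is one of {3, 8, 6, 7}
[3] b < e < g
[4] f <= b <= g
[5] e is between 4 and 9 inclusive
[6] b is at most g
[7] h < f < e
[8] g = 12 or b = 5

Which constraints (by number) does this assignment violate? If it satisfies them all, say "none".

The assignment fails constraints 4, 5, and 7.

[1] g + b = 14; 14 mod 6 = 2  true
[2] f = 3 is in {3, 8, 6, 7}  true
[3] values 2 < 10 < 12  true
[4] values 3, 2, 12; f = 3 is not <= b = 2  false
[5] e = 10 is outside [4, 9]  false
[6] b = 2, g = 12; 2 ≤ 12  true
[7] values 6, 3, 10; h = 6 is not < f = 3  false
[8] g = 12 = 12 (first disjunct)  true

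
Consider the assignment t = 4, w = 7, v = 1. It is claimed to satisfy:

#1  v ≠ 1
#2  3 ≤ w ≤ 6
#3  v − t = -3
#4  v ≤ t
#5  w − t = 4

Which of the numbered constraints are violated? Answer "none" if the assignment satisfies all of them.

Violated: 1, 2, 5.

#1 v = 1, but 1 is required to differ  fails
#2 w = 7 is outside [3, 6]  fails
#3 v − t = 1 − 4 = -3  holds
#4 v = 1, t = 4; 1 ≤ 4  holds
#5 w − t = 7 − 4 = 3, not 4  fails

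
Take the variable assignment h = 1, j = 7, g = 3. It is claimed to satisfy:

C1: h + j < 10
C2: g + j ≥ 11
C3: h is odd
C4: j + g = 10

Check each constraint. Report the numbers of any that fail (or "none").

Constraint 2 does not hold.

C1: h + j = 1 + 7 = 8; 8 < 10  yes
C2: g + j = 3 + 7 = 10; 10 < 11, bound 11 not met  no
C3: h = 1 is odd  yes
C4: j + g = 7 + 3 = 10  yes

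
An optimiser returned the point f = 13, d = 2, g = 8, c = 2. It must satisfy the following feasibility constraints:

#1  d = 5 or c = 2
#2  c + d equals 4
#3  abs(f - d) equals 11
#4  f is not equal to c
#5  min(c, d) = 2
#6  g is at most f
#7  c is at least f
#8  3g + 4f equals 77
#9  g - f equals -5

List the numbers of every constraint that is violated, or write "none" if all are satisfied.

The assignment fails constraints 7 and 8.

#1 d = 2 ≠ 5, but c = 2 = 2 (second disjunct)  true
#2 c + d = 2 + 2 = 4  true
#3 abs(13 - 2) = 11  true
#4 f = 13, c = 2; distinct  true
#5 min(2, 2) = 2  true
#6 g = 8, f = 13; 8 ≤ 13  true
#7 c = 2, f = 13; 2 < 13 (want ≥)  false
#8 3g + 4f = 3(8) + 4(13) = 76, not 77  false
#9 g - f = 8 - 13 = -5  true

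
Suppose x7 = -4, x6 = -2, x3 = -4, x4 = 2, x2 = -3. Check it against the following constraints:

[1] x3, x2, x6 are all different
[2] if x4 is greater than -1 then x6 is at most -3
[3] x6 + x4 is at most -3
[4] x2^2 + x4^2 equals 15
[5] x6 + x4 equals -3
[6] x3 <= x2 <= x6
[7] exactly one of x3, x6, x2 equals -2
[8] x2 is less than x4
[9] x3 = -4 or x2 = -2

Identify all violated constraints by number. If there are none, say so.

Constraints 2, 3, 4, and 5 do not hold.

[1] values -4, -3, -2 are pairwise distinct  ✓
[2] x4 = 2 > -1, so we need x6 ≤ -3; but x6 = -2 > -3  ✗
[3] x6 + x4 = -2 + 2 = 0; 0 > -3, bound -3 not met  ✗
[4] x2^2 + x4^2 = (-3)^2 + 2^2 = 9 + 4 = 13, not 15  ✗
[5] x6 + x4 = -2 + 2 = 0, not -3  ✗
[6] values -4 <= -3 <= -2  ✓
[7] x3=-4, x6=-2, x2=-3; 1 of them equals -2  ✓
[8] x2 = -3, x4 = 2; -3 < 2  ✓
[9] x3 = -4 = -4 (first disjunct)  ✓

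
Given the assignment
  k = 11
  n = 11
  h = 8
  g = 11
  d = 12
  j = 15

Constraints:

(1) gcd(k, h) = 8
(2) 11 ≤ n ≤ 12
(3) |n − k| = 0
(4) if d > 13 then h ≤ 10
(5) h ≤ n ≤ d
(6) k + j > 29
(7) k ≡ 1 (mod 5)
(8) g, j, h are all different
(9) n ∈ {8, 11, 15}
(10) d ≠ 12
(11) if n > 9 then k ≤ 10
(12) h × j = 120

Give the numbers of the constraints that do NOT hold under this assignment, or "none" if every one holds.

(1) gcd(11, 8) = 1, not 8  FAIL
(2) n = 11 lies in [11, 12]  OK
(3) |11 − 11| = 0  OK
(4) d = 12, not > 13; antecedent false, conditional vacuously true  OK
(5) values 8 ≤ 11 ≤ 12  OK
(6) k + j = 11 + 15 = 26; 26 ≤ 29, bound 29 not met  FAIL
(7) 11 mod 5 = 1  OK
(8) values 11, 15, 8 are pairwise distinct  OK
(9) n = 11 is in {8, 11, 15}  OK
(10) d = 12, but 12 is required to differ  FAIL
(11) n = 11 > 9, so we need k ≤ 10; but k = 11 > 10  FAIL
(12) h × j = 8 × 15 = 120  OK

No — constraints 1, 6, 10, 11 are not satisfied.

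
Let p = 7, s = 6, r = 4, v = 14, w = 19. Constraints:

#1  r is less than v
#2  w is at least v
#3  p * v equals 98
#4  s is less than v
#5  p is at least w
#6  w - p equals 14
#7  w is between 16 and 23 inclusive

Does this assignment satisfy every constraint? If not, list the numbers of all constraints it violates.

#1 r = 4, v = 14; 4 < 14 — holds.
#2 w = 19, v = 14; 19 ≥ 14 — holds.
#3 p * v = 7 * 14 = 98 — holds.
#4 s = 6, v = 14; 6 < 14 — holds.
#5 p = 7, w = 19; 7 < 19 (want ≥) — does not hold.
#6 w - p = 19 - 7 = 12, not 14 — does not hold.
#7 w = 19 lies in [16, 23] — holds.

No — constraints 5, 6 are not satisfied.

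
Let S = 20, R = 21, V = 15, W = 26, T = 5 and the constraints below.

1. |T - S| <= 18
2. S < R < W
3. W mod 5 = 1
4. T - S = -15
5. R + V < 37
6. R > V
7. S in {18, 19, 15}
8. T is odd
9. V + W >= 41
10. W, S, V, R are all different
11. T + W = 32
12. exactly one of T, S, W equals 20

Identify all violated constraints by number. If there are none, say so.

1. |5 - 20| = 15; 15 ≤ 18 — holds.
2. values 20 < 21 < 26 — holds.
3. 26 mod 5 = 1 — holds.
4. T - S = 5 - 20 = -15 — holds.
5. R + V = 21 + 15 = 36; 36 < 37 — holds.
6. R = 21, V = 15; 21 > 15 — holds.
7. S = 20 is not in {18, 19, 15} — fails.
8. T = 5 is odd — holds.
9. V + W = 15 + 26 = 41; 41 ≥ 41 — holds.
10. values 26, 20, 15, 21 are pairwise distinct — holds.
11. T + W = 5 + 26 = 31, not 32 — fails.
12. T=5, S=20, W=26; 1 of them equals 20 — holds.

Constraints 7 and 11 do not hold.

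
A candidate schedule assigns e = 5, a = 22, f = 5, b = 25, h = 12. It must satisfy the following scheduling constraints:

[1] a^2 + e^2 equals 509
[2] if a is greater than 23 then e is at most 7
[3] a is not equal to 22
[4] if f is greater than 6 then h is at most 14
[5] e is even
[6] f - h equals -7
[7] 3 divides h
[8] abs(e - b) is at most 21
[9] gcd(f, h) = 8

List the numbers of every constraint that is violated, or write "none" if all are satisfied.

[1] a^2 + e^2 = 22^2 + 5^2 = 484 + 25 = 509 — OK.
[2] a = 22, not > 23; antecedent false, conditional vacuously true — OK.
[3] a = 22, but 22 is required to differ — violated.
[4] f = 5, not > 6; antecedent false, conditional vacuously true — OK.
[5] e = 5 is odd — violated.
[6] f - h = 5 - 12 = -7 — OK.
[7] 12 / 3 = 4, so 3 divides 12 — OK.
[8] abs(5 - 25) = 20; 20 ≤ 21 — OK.
[9] gcd(5, 12) = 1, not 8 — violated.

Constraints 3, 5, 9 are violated.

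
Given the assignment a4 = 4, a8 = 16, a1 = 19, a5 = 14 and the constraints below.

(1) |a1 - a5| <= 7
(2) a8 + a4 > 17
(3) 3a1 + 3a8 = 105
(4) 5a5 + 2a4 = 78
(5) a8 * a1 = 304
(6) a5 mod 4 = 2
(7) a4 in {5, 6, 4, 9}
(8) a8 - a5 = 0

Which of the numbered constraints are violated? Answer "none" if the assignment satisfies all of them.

Constraint 8 does not hold.

(1) |19 - 14| = 5; 5 ≤ 7 — holds.
(2) a8 + a4 = 16 + 4 = 20; 20 > 17 — holds.
(3) 3a1 + 3a8 = 3(19) + 3(16) = 105 — holds.
(4) 5a5 + 2a4 = 5(14) + 2(4) = 78 — holds.
(5) a8 * a1 = 16 * 19 = 304 — holds.
(6) 14 mod 4 = 2 — holds.
(7) a4 = 4 is in {5, 6, 4, 9} — holds.
(8) a8 - a5 = 16 - 14 = 2, not 0 — does not hold.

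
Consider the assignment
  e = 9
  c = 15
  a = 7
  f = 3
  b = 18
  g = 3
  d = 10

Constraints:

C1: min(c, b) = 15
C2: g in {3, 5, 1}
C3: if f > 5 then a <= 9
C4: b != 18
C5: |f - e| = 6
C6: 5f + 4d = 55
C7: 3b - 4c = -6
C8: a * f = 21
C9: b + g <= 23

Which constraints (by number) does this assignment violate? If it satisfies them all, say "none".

C1: min(15, 18) = 15 — holds.
C2: g = 3 is in {3, 5, 1} — holds.
C3: f = 3, not > 5; antecedent false, conditional vacuously true — holds.
C4: b = 18, but 18 is required to differ — does not hold.
C5: |3 - 9| = 6 — holds.
C6: 5f + 4d = 5(3) + 4(10) = 55 — holds.
C7: 3b - 4c = 3(18) - 4(15) = -6 — holds.
C8: a * f = 7 * 3 = 21 — holds.
C9: b + g = 18 + 3 = 21; 21 ≤ 23 — holds.

The assignment fails constraint 4.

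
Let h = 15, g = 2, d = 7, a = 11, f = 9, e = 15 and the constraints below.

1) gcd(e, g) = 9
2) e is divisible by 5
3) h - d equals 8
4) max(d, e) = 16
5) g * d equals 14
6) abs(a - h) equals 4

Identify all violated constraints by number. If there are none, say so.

The assignment fails constraints 1 and 4.

1) gcd(15, 2) = 1, not 9  ✗
2) 15 / 5 = 3, so 5 divides 15  ✓
3) h - d = 15 - 7 = 8  ✓
4) max(7, 15) = 15, not 16  ✗
5) g * d = 2 * 7 = 14  ✓
6) abs(11 - 15) = 4  ✓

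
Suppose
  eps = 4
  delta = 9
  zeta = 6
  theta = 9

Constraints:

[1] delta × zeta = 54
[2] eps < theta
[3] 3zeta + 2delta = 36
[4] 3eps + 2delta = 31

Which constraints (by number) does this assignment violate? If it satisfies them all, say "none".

[1] delta × zeta = 9 × 6 = 54 — satisfied.
[2] eps = 4, theta = 9; 4 < 9 — satisfied.
[3] 3zeta + 2delta = 3(6) + 2(9) = 36 — satisfied.
[4] 3eps + 2delta = 3(4) + 2(9) = 30, not 31 — violated.

The assignment fails constraint 4.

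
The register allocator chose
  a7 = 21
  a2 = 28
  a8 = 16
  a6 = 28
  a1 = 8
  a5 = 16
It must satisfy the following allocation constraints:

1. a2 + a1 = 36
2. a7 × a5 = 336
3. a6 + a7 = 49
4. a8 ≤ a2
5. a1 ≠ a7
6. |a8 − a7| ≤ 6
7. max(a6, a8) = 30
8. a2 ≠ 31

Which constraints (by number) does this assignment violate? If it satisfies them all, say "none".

1. a2 + a1 = 28 + 8 = 36  ✔
2. a7 × a5 = 21 × 16 = 336  ✔
3. a6 + a7 = 28 + 21 = 49  ✔
4. a8 = 16, a2 = 28; 16 ≤ 28  ✔
5. a1 = 8, a7 = 21; distinct  ✔
6. |16 − 21| = 5; 5 ≤ 6  ✔
7. max(28, 16) = 28, not 30  ✘
8. a2 = 28, and 28 ≠ 31  ✔

Constraint 7 is violated.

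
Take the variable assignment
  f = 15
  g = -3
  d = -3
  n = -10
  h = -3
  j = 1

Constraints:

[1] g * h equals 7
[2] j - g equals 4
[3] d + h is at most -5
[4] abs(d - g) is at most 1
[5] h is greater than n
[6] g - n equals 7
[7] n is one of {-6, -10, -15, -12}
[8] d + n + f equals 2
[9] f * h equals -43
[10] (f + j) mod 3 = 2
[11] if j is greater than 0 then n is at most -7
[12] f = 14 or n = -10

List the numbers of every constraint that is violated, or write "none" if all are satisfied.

[1] g * h = -3 * (-3) = 9, not 7 — fails.
[2] j - g = 1 - (-3) = 4 — holds.
[3] d + h = -3 + (-3) = -6; -6 ≤ -5 — holds.
[4] abs(-3 - (-3)) = 0; 0 ≤ 1 — holds.
[5] h = -3, n = -10; -3 > -10 — holds.
[6] g - n = -3 - (-10) = 7 — holds.
[7] n = -10 is in {-6, -10, -15, -12} — holds.
[8] d + n + f = -3 + (-10) + 15 = 2 — holds.
[9] f * h = 15 * (-3) = -45, not -43 — fails.
[10] f + j = 16; 16 mod 3 = 1, not 2 — fails.
[11] j = 1 > 0, so we need n ≤ -7; n = -10 ≤ -7 — holds.
[12] f = 15 ≠ 14, but n = -10 = -10 (second disjunct) — holds.

Constraints 1, 9, and 10 are violated.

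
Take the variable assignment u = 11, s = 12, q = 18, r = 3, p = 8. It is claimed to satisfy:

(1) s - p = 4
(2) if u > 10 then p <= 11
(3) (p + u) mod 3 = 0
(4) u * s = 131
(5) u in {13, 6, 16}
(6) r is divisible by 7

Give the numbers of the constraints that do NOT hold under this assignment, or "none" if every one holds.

(1) s - p = 12 - 8 = 4 — holds.
(2) u = 11 > 10, so we need p ≤ 11; p = 8 ≤ 11 — holds.
(3) p + u = 19; 19 mod 3 = 1, not 0 — does not hold.
(4) u * s = 11 * 12 = 132, not 131 — does not hold.
(5) u = 11 is not in {13, 6, 16} — does not hold.
(6) 3 = 7*0 + 3, so 7 does not divide 3 — does not hold.

Constraints 3, 4, 5, and 6 do not hold.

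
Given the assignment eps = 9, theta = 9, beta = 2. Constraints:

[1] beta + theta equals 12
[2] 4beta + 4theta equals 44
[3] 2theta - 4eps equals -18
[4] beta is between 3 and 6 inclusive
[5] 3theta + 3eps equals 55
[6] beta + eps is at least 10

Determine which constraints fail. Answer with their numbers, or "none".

The assignment fails constraints 1, 4, 5.

[1] beta + theta = 2 + 9 = 11, not 12  fails
[2] 4beta + 4theta = 4(2) + 4(9) = 44  holds
[3] 2theta - 4eps = 2(9) - 4(9) = -18  holds
[4] beta = 2 is outside [3, 6]  fails
[5] 3theta + 3eps = 3(9) + 3(9) = 54, not 55  fails
[6] beta + eps = 2 + 9 = 11; 11 ≥ 10  holds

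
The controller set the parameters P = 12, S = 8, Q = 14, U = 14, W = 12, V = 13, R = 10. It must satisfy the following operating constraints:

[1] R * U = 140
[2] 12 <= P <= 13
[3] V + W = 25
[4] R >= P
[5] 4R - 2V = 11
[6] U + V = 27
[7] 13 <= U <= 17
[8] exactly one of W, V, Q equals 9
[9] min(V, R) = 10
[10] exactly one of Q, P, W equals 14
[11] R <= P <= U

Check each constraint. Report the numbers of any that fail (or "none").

Constraints 4, 5, 8 are violated.

[1] R * U = 10 * 14 = 140 — holds.
[2] P = 12 lies in [12, 13] — holds.
[3] V + W = 13 + 12 = 25 — holds.
[4] R = 10, P = 12; 10 < 12 (want ≥) — does not hold.
[5] 4R - 2V = 4(10) - 2(13) = 14, not 11 — does not hold.
[6] U + V = 14 + 13 = 27 — holds.
[7] U = 14 lies in [13, 17] — holds.
[8] W=12, V=13, Q=14; 0 of them equal 9, not exactly one — does not hold.
[9] min(13, 10) = 10 — holds.
[10] Q=14, P=12, W=12; 1 of them equals 14 — holds.
[11] values 10 <= 12 <= 14 — holds.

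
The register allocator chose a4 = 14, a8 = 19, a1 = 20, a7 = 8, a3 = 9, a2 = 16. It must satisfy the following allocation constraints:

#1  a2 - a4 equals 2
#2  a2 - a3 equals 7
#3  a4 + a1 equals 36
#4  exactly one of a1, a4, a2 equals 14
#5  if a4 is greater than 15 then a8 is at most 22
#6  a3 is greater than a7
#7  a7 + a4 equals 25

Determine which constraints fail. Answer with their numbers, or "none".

Constraints 3 and 7 do not hold.

#1 a2 - a4 = 16 - 14 = 2  OK
#2 a2 - a3 = 16 - 9 = 7  OK
#3 a4 + a1 = 14 + 20 = 34, not 36  FAIL
#4 a1=20, a4=14, a2=16; 1 of them equals 14  OK
#5 a4 = 14, not > 15; antecedent false, conditional vacuously true  OK
#6 a3 = 9, a7 = 8; 9 > 8  OK
#7 a7 + a4 = 8 + 14 = 22, not 25  FAIL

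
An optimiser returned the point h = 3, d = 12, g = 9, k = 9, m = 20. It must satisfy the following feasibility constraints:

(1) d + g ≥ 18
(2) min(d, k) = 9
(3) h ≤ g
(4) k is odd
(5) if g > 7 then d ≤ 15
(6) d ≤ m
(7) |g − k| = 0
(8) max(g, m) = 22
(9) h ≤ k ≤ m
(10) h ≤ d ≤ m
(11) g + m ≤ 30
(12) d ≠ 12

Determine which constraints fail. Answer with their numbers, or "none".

(1) d + g = 12 + 9 = 21; 21 ≥ 18 — OK.
(2) min(12, 9) = 9 — OK.
(3) h = 3, g = 9; 3 ≤ 9 — OK.
(4) k = 9 is odd — OK.
(5) g = 9 > 7, so we need d ≤ 15; d = 12 ≤ 15 — OK.
(6) d = 12, m = 20; 12 ≤ 20 — OK.
(7) |9 − 9| = 0 — OK.
(8) max(9, 20) = 20, not 22 — violated.
(9) values 3 ≤ 9 ≤ 20 — OK.
(10) values 3 ≤ 12 ≤ 20 — OK.
(11) g + m = 9 + 20 = 29; 29 ≤ 30 — OK.
(12) d = 12, but 12 is required to differ — violated.

Constraints 8, 12 do not hold.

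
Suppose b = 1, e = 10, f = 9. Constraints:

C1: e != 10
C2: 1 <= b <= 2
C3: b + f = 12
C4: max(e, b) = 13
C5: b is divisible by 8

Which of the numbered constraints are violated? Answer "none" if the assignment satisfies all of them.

The assignment fails constraints 1, 3, 4, 5.

C1: e = 10, but 10 is required to differ — violated.
C2: b = 1 lies in [1, 2] — OK.
C3: b + f = 1 + 9 = 10, not 12 — violated.
C4: max(10, 1) = 10, not 13 — violated.
C5: 1 = 8*0 + 1, so 8 does not divide 1 — violated.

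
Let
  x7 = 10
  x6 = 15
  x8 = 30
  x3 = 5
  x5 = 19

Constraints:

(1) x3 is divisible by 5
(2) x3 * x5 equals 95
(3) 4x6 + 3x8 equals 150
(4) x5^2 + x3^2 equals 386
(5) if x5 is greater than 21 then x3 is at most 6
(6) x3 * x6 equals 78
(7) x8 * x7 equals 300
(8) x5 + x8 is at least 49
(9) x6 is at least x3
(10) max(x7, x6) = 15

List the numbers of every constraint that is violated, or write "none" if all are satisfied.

(1) 5 / 5 = 1, so 5 divides 5 — satisfied.
(2) x3 * x5 = 5 * 19 = 95 — satisfied.
(3) 4x6 + 3x8 = 4(15) + 3(30) = 150 — satisfied.
(4) x5^2 + x3^2 = 19^2 + 5^2 = 361 + 25 = 386 — satisfied.
(5) x5 = 19, not > 21; antecedent false, conditional vacuously true — satisfied.
(6) x3 * x6 = 5 * 15 = 75, not 78 — violated.
(7) x8 * x7 = 30 * 10 = 300 — satisfied.
(8) x5 + x8 = 19 + 30 = 49; 49 ≥ 49 — satisfied.
(9) x6 = 15, x3 = 5; 15 ≥ 5 — satisfied.
(10) max(10, 15) = 15 — satisfied.

Violated: 6.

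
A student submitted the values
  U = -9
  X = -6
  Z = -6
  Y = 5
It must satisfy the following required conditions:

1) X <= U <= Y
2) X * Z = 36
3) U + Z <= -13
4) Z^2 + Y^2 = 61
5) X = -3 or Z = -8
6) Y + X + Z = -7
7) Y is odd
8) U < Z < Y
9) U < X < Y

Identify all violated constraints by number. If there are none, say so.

Constraints 1, 5 do not hold.

1) values -6, -9, 5; X = -6 is not <= U = -9  fails
2) X * Z = -6 * (-6) = 36  holds
3) U + Z = -9 + (-6) = -15; -15 ≤ -13  holds
4) Z^2 + Y^2 = (-6)^2 + 5^2 = 36 + 25 = 61  holds
5) X = -6 ≠ -3 and Z = -6 ≠ -8; both disjuncts false  fails
6) Y + X + Z = 5 + (-6) + (-6) = -7  holds
7) Y = 5 is odd  holds
8) values -9 < -6 < 5  holds
9) values -9 < -6 < 5  holds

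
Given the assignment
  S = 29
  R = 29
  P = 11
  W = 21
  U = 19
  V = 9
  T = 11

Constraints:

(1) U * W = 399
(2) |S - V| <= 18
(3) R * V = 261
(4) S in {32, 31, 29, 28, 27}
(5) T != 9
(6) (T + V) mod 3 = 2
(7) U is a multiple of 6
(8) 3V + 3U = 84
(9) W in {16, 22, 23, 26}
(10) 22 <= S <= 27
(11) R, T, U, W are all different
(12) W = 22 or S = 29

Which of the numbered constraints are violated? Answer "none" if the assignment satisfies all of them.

Violated: 2, 7, 9, 10.

(1) U * W = 19 * 21 = 399 — satisfied.
(2) |29 - 9| = 20; 20 > 18, exceeds bound 18 — violated.
(3) R * V = 29 * 9 = 261 — satisfied.
(4) S = 29 is in {32, 31, 29, 28, 27} — satisfied.
(5) T = 11, and 11 ≠ 9 — satisfied.
(6) T + V = 20; 20 mod 3 = 2 — satisfied.
(7) 19 = 6*3 + 1, so 6 does not divide 19 — violated.
(8) 3V + 3U = 3(9) + 3(19) = 84 — satisfied.
(9) W = 21 is not in {16, 22, 23, 26} — violated.
(10) S = 29 is outside [22, 27] — violated.
(11) values 29, 11, 19, 21 are pairwise distinct — satisfied.
(12) W = 21 ≠ 22, but S = 29 = 29 (second disjunct) — satisfied.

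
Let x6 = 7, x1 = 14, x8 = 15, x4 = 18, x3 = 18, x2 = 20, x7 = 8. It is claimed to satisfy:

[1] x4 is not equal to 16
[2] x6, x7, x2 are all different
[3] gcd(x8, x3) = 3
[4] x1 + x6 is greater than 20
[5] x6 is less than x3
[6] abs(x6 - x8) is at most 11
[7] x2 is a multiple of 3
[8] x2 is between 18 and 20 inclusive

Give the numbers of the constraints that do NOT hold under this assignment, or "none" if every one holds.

[1] x4 = 18, and 18 ≠ 16 — holds.
[2] values 7, 8, 20 are pairwise distinct — holds.
[3] gcd(15, 18) = 3 — holds.
[4] x1 + x6 = 14 + 7 = 21; 21 > 20 — holds.
[5] x6 = 7, x3 = 18; 7 < 18 — holds.
[6] abs(7 - 15) = 8; 8 ≤ 11 — holds.
[7] 20 = 3*6 + 2, so 3 does not divide 20 — fails.
[8] x2 = 20 lies in [18, 20] — holds.

The assignment fails constraint 7.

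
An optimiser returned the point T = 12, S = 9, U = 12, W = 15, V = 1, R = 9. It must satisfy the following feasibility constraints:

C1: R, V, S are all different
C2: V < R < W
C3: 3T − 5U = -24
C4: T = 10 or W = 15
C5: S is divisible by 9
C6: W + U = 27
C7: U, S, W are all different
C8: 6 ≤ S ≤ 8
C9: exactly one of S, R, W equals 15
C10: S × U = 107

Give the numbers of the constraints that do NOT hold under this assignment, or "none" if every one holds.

The assignment fails constraints 1, 8, and 10.

C1: R = S = 9, not all different  ✗
C2: values 1 < 9 < 15  ✓
C3: 3T − 5U = 3(12) − 5(12) = -24  ✓
C4: T = 12 ≠ 10, but W = 15 = 15 (second disjunct)  ✓
C5: 9 / 9 = 1, so 9 divides 9  ✓
C6: W + U = 15 + 12 = 27  ✓
C7: values 12, 9, 15 are pairwise distinct  ✓
C8: S = 9 is outside [6, 8]  ✗
C9: S=9, R=9, W=15; 1 of them equals 15  ✓
C10: S × U = 9 × 12 = 108, not 107  ✗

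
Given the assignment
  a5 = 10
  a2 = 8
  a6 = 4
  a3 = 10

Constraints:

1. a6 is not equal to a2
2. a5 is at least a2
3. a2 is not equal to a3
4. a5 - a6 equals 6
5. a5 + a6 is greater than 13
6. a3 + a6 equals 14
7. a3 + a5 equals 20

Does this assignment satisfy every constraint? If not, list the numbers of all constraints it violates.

1. a6 = 4, a2 = 8; distinct  OK
2. a5 = 10, a2 = 8; 10 ≥ 8  OK
3. a2 = 8, a3 = 10; distinct  OK
4. a5 - a6 = 10 - 4 = 6  OK
5. a5 + a6 = 10 + 4 = 14; 14 > 13  OK
6. a3 + a6 = 10 + 4 = 14  OK
7. a3 + a5 = 10 + 10 = 20  OK

All constraints are satisfied.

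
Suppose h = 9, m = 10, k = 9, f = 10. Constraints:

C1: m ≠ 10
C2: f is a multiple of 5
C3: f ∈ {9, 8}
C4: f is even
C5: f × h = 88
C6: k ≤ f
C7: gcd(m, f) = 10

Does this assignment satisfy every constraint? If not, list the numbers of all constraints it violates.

Constraints 1, 3, 5 are violated.

C1: m = 10, but 10 is required to differ  false
C2: 10 / 5 = 2, so 5 divides 10  true
C3: f = 10 is not in {9, 8}  false
C4: f = 10 is even  true
C5: f × h = 10 × 9 = 90, not 88  false
C6: k = 9, f = 10; 9 ≤ 10  true
C7: gcd(10, 10) = 10  true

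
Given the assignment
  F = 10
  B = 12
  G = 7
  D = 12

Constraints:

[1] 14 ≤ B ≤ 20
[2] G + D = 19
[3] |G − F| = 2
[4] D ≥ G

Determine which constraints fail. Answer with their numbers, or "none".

Constraints 1, 3 are violated.

[1] B = 12 is outside [14, 20] — does not hold.
[2] G + D = 7 + 12 = 19 — holds.
[3] |7 − 10| = 3, not 2 — does not hold.
[4] D = 12, G = 7; 12 ≥ 7 — holds.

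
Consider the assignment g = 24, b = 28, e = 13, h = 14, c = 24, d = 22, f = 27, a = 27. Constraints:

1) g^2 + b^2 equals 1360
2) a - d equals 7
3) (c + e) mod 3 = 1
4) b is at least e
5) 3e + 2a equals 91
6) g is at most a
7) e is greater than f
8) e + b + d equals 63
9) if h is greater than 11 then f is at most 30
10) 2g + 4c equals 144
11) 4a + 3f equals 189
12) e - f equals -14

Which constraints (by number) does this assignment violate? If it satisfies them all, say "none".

Constraints 2, 5, 7 are violated.

1) g^2 + b^2 = 24^2 + 28^2 = 576 + 784 = 1360  yes
2) a - d = 27 - 22 = 5, not 7  no
3) c + e = 37; 37 mod 3 = 1  yes
4) b = 28, e = 13; 28 ≥ 13  yes
5) 3e + 2a = 3(13) + 2(27) = 93, not 91  no
6) g = 24, a = 27; 24 ≤ 27  yes
7) e = 13, f = 27; 13 ≤ 27 (want >)  no
8) e + b + d = 13 + 28 + 22 = 63  yes
9) h = 14 > 11, so we need f ≤ 30; f = 27 ≤ 30  yes
10) 2g + 4c = 2(24) + 4(24) = 144  yes
11) 4a + 3f = 4(27) + 3(27) = 189  yes
12) e - f = 13 - 27 = -14  yes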